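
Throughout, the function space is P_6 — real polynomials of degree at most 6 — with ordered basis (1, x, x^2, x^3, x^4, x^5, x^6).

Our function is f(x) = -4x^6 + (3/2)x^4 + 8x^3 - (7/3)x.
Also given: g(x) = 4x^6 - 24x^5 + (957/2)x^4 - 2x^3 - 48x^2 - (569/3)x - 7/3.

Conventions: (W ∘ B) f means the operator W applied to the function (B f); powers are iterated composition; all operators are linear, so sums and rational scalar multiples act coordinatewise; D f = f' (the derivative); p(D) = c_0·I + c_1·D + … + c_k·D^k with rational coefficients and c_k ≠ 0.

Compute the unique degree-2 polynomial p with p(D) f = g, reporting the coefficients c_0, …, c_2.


D^0 f = -4x^6 + (3/2)x^4 + 8x^3 - (7/3)x
D^1 f = -24x^5 + 6x^3 + 24x^2 - 7/3
D^2 f = -120x^4 + 18x^2 + 48x
matching coefficients of g against c_0 f + c_1 Df + … from the top degree down determines the c_i
solution: c_0 = -1, c_1 = 1, c_2 = -4

c_0 = -1, c_1 = 1, c_2 = -4


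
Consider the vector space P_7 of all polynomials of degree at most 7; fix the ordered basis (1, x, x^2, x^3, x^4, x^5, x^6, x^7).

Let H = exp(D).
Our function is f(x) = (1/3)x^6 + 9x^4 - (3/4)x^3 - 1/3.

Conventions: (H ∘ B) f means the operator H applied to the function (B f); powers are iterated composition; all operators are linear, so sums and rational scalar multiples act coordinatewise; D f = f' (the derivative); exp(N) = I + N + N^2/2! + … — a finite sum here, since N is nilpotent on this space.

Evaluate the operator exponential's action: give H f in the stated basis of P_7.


the result is g(x) = (1/3)x^6 + 2x^5 + 14x^4 + (503/12)x^3 + (227/4)x^2 + (143/4)x + 33/4

order-1 term: 2x^5 + 36x^3 - (9/4)x^2
order-2 term: 5x^4 + 54x^2 - (9/4)x
order-3 term: (20/3)x^3 + 36x - 3/4
order-4 term: 5x^2 + 9
order-5 term: 2x
order-6 term: 1/3
the series for exp(D) f terminates at order 6
exp(D) f = (1/3)x^6 + 2x^5 + 14x^4 + (503/12)x^3 + (227/4)x^2 + (143/4)x + 33/4


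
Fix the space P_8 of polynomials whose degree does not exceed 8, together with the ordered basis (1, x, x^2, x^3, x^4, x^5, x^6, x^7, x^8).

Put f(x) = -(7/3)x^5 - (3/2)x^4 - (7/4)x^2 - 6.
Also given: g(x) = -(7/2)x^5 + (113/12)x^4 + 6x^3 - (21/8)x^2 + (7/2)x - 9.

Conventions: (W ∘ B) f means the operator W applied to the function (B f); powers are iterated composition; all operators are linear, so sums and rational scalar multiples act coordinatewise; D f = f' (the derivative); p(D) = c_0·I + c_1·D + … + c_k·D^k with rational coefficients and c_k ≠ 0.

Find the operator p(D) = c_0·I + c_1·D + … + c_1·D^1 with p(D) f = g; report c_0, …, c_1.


p(D) = (3/2)·I − D, i.e. c_0 = 3/2, c_1 = -1

D^0 f = -(7/3)x^5 - (3/2)x^4 - (7/4)x^2 - 6
D^1 f = -(35/3)x^4 - 6x^3 - (7/2)x
matching coefficients of g against c_0 f + c_1 Df + … from the top degree down determines the c_i
solution: c_0 = 3/2, c_1 = -1


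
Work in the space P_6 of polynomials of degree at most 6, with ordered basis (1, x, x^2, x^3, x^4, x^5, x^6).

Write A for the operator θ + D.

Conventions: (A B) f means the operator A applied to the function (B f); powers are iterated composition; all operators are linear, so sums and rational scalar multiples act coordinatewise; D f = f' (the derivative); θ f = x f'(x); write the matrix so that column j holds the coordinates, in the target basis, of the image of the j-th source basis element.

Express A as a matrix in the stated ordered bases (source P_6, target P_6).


the matrix is [[0, 1, 0, 0, 0, 0, 0]; [0, 1, 2, 0, 0, 0, 0]; [0, 0, 2, 3, 0, 0, 0]; [0, 0, 0, 3, 4, 0, 0]; [0, 0, 0, 0, 4, 5, 0]; [0, 0, 0, 0, 0, 5, 6]; [0, 0, 0, 0, 0, 0, 6]] (rows listed top to bottom)

image of 1: 0
image of x: x + 1
image of x^2: 2x^2 + 2x
image of x^3: 3x^3 + 3x^2
image of x^4: 4x^4 + 4x^3
image of x^5: 5x^5 + 5x^4
image of x^6: 6x^6 + 6x^5
each image's coordinates form column j of the matrix


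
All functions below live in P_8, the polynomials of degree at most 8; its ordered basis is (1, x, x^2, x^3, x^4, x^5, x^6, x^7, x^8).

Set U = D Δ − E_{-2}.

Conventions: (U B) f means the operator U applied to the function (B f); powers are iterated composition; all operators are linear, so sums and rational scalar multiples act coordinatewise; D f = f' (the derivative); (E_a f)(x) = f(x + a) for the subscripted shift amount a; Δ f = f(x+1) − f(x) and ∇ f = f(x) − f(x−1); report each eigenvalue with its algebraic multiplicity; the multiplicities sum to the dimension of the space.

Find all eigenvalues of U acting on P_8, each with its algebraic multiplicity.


λ = -1 (multiplicity 9)

image of 1: -1
image of x: -x + 2
image of x^2: -x^2 + 4x - 2
image of x^3: -x^3 + 6x^2 - 6x + 11
image of x^4: -x^4 + 8x^3 - 12x^2 + 44x - 12
image of x^5: -x^5 + 10x^4 - 20x^3 + 110x^2 - 60x + 37
image of x^6: -x^6 + 12x^5 - 30x^4 + 220x^3 - 180x^2 + 222x - 58
image of x^7: -x^7 + 14x^6 - 42x^5 + 385x^4 - 420x^3 + 777x^2 - 406x + 135
image of x^8: -x^8 + 16x^7 - 56x^6 + 616x^5 - 840x^4 + 2072x^3 - 1624x^2 + 1080x - 248
the matrix is upper triangular; its diagonal is (-1, -1, -1, -1, -1, -1, -1, -1, -1)
for a triangular matrix the eigenvalues are the diagonal entries, with algebraic multiplicity their repetition count


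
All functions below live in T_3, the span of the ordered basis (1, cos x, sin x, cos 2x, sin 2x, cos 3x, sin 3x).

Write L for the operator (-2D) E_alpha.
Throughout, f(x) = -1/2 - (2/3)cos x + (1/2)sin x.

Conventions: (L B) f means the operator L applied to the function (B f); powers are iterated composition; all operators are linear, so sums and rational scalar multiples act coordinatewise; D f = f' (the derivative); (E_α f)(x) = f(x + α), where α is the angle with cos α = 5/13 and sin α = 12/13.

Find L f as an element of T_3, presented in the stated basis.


E_alpha f = -1/2 + (8/39)cos x + (21/26)sin x
D E_alpha f = (21/26)cos x - (8/39)sin x
(-2D) E_alpha f = -(21/13)cos x + (16/39)sin x

the result is g(x) = -(21/13)cos x + (16/39)sin x


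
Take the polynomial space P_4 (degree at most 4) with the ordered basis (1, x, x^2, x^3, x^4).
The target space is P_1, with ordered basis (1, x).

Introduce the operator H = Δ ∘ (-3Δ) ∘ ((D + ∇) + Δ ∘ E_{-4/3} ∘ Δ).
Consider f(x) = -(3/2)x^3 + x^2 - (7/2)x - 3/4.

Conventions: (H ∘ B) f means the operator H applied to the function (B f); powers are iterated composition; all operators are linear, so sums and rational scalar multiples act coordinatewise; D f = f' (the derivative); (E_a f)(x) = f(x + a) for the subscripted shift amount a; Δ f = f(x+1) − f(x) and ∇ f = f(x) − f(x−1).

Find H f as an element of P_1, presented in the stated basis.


g(x) = 54

D f = -(9/2)x^2 + 2x - 7/2
∇ f = -(9/2)x^2 + (13/2)x - 6
(D + ∇) f = -9x^2 + (17/2)x - 19/2
Δ f = -(9/2)x^2 - (5/2)x - 4
E_{-4/3} Δ f = -(9/2)x^2 + (19/2)x - 26/3
Δ E_{-4/3} Δ f = -9x + 5
((D + ∇) + Δ ∘ E_{-4/3} ∘ Δ) f = -9x^2 - (1/2)x - 9/2
Δ ((D + ∇) + Δ ∘ E_{-4/3} ∘ Δ) f = -18x - 19/2
(-3Δ) ((D + ∇) + Δ ∘ E_{-4/3} ∘ Δ) f = 54x + 57/2
Δ (-3Δ) ((D + ∇) + Δ ∘ E_{-4/3} ∘ Δ) f = 54


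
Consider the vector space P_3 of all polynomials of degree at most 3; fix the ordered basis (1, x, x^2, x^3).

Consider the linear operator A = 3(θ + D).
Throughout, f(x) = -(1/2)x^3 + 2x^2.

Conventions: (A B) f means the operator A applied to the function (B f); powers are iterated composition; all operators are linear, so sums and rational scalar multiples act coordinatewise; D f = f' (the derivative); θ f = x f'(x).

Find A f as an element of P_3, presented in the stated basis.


the image equals g(x) = -(9/2)x^3 + (15/2)x^2 + 12x

θ f = -(3/2)x^3 + 4x^2
D f = -(3/2)x^2 + 4x
(θ + D) f = -(3/2)x^3 + (5/2)x^2 + 4x
(3(θ + D)) f = -(9/2)x^3 + (15/2)x^2 + 12x


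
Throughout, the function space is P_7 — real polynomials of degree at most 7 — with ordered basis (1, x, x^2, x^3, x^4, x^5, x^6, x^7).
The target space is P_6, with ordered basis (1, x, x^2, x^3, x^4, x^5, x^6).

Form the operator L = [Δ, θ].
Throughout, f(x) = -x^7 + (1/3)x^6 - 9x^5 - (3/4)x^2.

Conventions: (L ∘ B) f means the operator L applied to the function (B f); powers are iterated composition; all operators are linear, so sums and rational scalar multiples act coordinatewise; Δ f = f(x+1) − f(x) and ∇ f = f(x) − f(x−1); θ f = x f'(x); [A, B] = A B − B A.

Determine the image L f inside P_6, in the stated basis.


θ f = -7x^7 + 2x^6 - 45x^5 - (3/2)x^2
Δ θ f = -49x^6 - 135x^5 - 440x^4 - 655x^3 - 567x^2 - 265x - 103/2
Δ f = -7x^6 - 19x^5 - 75x^4 - (355/3)x^3 - 106x^2 - (103/2)x - 125/12
θ Δ f = -42x^6 - 95x^5 - 300x^4 - 355x^3 - 212x^2 - (103/2)x
[Δ, θ] f = -7x^6 - 40x^5 - 140x^4 - 300x^3 - 355x^2 - (427/2)x - 103/2

the image equals g(x) = -7x^6 - 40x^5 - 140x^4 - 300x^3 - 355x^2 - (427/2)x - 103/2


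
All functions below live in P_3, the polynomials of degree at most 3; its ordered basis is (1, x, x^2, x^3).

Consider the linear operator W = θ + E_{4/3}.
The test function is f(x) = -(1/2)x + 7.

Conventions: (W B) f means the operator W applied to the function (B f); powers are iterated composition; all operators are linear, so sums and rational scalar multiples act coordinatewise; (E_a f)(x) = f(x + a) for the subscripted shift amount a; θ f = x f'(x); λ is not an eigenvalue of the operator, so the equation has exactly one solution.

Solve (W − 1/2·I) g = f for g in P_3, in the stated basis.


write g with unknown coordinates in the stated basis and equate coefficients in (W − 1/2·I) g = f
solving from the highest basis element down gives g = -(1/3)x + 134/9
check: W g = -(2/3)x + 130/9
so W g − 1/2·g = -(1/2)x + 7 = f ✓

g(x) = -(1/3)x + 134/9


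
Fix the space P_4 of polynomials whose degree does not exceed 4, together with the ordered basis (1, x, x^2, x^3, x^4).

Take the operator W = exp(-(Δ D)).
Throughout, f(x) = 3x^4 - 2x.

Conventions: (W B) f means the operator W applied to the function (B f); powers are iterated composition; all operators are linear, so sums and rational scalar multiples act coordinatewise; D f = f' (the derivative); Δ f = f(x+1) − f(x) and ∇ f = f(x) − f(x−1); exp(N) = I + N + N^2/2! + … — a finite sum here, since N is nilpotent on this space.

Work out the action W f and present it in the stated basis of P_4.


g(x) = 3x^4 - 36x^2 - 38x + 24

order-1 term: -36x^2 - 36x - 12
order-2 term: 36
the series for exp(-(Δ D)) f terminates at order 2
exp(-(Δ D)) f = 3x^4 - 36x^2 - 38x + 24


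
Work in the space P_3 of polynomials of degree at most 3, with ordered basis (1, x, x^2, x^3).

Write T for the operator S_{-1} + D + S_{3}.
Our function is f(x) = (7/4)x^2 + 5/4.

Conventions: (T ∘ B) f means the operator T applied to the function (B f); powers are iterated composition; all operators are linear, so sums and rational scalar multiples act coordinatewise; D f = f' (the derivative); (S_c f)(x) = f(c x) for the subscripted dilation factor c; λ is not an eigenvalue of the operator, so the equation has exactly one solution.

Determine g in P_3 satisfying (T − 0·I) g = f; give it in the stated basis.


the image equals g(x) = (7/40)x^2 - (7/40)x + 57/80

write g with unknown coordinates in the stated basis and equate coefficients in (T − 0·I) g = f
solving from the highest basis element down gives g = (7/40)x^2 - (7/40)x + 57/80
check: T g = (7/4)x^2 + 5/4
so T g − 0·g = (7/4)x^2 + 5/4 = f ✓


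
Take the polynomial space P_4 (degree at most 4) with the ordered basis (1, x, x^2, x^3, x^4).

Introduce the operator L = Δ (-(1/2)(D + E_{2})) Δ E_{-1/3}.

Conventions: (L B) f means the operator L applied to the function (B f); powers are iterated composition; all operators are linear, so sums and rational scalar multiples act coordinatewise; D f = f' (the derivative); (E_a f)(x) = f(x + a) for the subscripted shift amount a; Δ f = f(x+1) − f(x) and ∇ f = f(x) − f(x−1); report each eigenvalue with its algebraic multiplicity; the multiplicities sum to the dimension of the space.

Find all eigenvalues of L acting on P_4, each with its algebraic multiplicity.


λ = 0 (multiplicity 5)

image of 1: 0
image of x: 0
image of x^2: -1
image of x^3: -3x - 11
image of x^4: -6x^2 - 44x - 155/3
the matrix is upper triangular; its diagonal is (0, 0, 0, 0, 0)
for a triangular matrix the eigenvalues are the diagonal entries, with algebraic multiplicity their repetition count


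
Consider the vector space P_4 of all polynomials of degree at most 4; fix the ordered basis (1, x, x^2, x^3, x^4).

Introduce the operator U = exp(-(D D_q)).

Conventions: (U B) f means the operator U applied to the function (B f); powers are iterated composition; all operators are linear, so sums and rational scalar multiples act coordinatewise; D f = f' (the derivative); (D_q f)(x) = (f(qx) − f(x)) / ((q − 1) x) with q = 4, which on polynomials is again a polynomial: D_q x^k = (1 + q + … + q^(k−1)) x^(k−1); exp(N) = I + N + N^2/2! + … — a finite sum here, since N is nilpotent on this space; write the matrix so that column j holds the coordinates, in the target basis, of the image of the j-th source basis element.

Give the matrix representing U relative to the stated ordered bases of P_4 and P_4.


the matrix is [[1, 0, -5, 0, 1275/2]; [0, 1, 0, -42, 0]; [0, 0, 1, 0, -255]; [0, 0, 0, 1, 0]; [0, 0, 0, 0, 1]] (rows listed top to bottom)

image of 1: 1
image of x: x
image of x^2: x^2 - 5
image of x^3: x^3 - 42x
image of x^4: x^4 - 255x^2 + 1275/2
each image's coordinates form column j of the matrix


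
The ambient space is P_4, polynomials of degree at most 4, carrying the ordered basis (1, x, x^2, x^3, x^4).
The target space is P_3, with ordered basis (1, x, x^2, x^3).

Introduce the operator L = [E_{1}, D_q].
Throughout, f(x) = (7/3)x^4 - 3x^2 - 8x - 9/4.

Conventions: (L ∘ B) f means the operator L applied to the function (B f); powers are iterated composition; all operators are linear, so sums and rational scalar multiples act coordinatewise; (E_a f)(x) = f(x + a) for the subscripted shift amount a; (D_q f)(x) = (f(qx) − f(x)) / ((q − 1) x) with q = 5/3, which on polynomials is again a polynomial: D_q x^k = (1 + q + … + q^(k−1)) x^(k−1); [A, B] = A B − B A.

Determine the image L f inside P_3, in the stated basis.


the image equals g(x) = (532/27)x^2 + (896/27)x + 986/81

D_q f = (1904/81)x^3 - 8x - 8
E_{1} D_q f = (1904/81)x^3 + (1904/27)x^2 + (1688/27)x + 608/81
E_{1} f = (7/3)x^4 + (28/3)x^3 + 11x^2 - (14/3)x - 131/12
D_q E_{1} f = (1904/81)x^3 + (1372/27)x^2 + (88/3)x - 14/3
[E_{1}, D_q] f = (532/27)x^2 + (896/27)x + 986/81


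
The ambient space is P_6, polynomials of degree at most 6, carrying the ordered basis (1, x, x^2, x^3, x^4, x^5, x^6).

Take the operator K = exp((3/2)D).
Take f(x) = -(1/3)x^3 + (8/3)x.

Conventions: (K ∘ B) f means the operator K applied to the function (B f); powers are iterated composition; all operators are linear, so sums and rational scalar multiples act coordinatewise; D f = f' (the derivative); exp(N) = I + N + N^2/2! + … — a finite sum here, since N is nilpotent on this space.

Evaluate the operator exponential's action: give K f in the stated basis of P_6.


order-1 term: -(3/2)x^2 + 4
order-2 term: -(9/4)x
order-3 term: -9/8
the series for exp((3/2)D) f terminates at order 3
exp((3/2)D) f = -(1/3)x^3 - (3/2)x^2 + (5/12)x + 23/8

the image equals g(x) = -(1/3)x^3 - (3/2)x^2 + (5/12)x + 23/8


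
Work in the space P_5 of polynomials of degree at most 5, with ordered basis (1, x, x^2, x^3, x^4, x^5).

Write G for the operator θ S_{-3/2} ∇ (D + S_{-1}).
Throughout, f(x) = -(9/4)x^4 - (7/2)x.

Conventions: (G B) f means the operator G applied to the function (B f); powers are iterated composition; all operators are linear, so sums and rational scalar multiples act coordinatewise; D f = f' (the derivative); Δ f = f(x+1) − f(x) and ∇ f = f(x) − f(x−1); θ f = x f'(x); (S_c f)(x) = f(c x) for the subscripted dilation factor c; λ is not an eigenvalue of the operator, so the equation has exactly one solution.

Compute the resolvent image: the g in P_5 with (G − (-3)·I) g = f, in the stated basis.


the image equals g(x) = -(3/4)x^4 - (81/8)x^3 - (621/16)x^2 - (1981/24)x

write g with unknown coordinates in the stated basis and equate coefficients in (G − (-3)·I) g = f
solving from the highest basis element down gives g = -(3/4)x^4 - (81/8)x^3 - (621/16)x^2 - (1981/24)x
check: G g = (243/8)x^3 + (1863/16)x^2 + (1953/8)x
so G g − (-3)·g = -(9/4)x^4 - (7/2)x = f ✓


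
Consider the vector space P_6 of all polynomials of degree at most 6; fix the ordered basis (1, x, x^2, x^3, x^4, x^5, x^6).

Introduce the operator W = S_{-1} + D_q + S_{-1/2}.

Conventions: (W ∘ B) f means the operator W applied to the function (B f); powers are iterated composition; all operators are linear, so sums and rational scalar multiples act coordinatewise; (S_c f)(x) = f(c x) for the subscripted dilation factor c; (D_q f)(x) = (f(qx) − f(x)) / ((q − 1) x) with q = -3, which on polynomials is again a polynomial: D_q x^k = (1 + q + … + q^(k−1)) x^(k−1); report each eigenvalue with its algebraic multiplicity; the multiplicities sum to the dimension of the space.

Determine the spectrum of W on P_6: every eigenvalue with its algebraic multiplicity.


image of 1: 2
image of x: -(3/2)x + 1
image of x^2: (5/4)x^2 - 2x
image of x^3: -(9/8)x^3 + 7x^2
image of x^4: (17/16)x^4 - 20x^3
image of x^5: -(33/32)x^5 + 61x^4
image of x^6: (65/64)x^6 - 182x^5
the matrix is upper triangular; its diagonal is (2, -3/2, 5/4, -9/8, 17/16, -33/32, 65/64)
for a triangular matrix the eigenvalues are the diagonal entries, with algebraic multiplicity their repetition count

λ = -3/2 (multiplicity 1), λ = -9/8 (multiplicity 1), λ = -33/32 (multiplicity 1), λ = 65/64 (multiplicity 1), λ = 17/16 (multiplicity 1), λ = 5/4 (multiplicity 1), λ = 2 (multiplicity 1)


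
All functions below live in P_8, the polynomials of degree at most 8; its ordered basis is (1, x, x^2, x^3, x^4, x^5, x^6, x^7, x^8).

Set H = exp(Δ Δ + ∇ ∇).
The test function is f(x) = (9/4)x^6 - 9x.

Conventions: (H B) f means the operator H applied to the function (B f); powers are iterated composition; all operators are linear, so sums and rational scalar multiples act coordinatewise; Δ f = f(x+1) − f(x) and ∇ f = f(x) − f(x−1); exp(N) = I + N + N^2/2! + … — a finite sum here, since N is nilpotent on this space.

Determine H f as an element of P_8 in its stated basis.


the result is g(x) = (9/4)x^6 + 135x^4 + 2565x^2 - 9x + 6219

order-1 term: 135x^4 + 945x^2 + 279
order-2 term: 1620x^2 + 3780
order-3 term: 2160
the series for exp(Δ Δ + ∇ ∇) f terminates at order 3
exp(Δ Δ + ∇ ∇) f = (9/4)x^6 + 135x^4 + 2565x^2 - 9x + 6219


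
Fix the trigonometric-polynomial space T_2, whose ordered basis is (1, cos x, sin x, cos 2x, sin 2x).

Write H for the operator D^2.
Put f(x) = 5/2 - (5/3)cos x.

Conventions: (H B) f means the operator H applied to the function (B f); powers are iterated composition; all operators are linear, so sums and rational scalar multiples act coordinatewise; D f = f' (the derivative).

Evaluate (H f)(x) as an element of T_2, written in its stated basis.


D f = (5/3)sin x
D D f = (5/3)cos x

the image equals g(x) = (5/3)cos x


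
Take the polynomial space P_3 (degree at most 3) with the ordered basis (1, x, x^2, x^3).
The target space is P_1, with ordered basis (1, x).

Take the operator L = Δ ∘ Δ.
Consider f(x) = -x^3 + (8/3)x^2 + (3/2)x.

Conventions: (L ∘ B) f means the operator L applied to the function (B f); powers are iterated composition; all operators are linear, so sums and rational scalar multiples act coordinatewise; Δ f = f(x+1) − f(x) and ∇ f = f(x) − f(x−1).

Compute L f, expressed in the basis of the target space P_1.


g(x) = -6x - 2/3

Δ f = -3x^2 + (7/3)x + 19/6
Δ Δ f = -6x - 2/3


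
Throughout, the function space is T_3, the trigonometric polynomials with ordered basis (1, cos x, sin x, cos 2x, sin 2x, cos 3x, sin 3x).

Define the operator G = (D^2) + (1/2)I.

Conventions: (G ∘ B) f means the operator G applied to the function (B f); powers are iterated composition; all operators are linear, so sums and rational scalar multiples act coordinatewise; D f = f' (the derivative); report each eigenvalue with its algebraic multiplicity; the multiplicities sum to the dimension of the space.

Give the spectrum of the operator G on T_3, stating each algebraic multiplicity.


image of 1: 1/2
image of cos x: -(1/2)cos x
image of sin x: -(1/2)sin x
image of cos 2x: -(7/2)cos 2x
image of sin 2x: -(7/2)sin 2x
image of cos 3x: -(17/2)cos 3x
image of sin 3x: -(17/2)sin 3x
the matrix is diagonal; its diagonal is (1/2, -1/2, -1/2, -7/2, -7/2, -17/2, -17/2)
for a triangular matrix the eigenvalues are the diagonal entries, with algebraic multiplicity their repetition count

λ = -17/2 (multiplicity 2), λ = -7/2 (multiplicity 2), λ = -1/2 (multiplicity 2), λ = 1/2 (multiplicity 1)


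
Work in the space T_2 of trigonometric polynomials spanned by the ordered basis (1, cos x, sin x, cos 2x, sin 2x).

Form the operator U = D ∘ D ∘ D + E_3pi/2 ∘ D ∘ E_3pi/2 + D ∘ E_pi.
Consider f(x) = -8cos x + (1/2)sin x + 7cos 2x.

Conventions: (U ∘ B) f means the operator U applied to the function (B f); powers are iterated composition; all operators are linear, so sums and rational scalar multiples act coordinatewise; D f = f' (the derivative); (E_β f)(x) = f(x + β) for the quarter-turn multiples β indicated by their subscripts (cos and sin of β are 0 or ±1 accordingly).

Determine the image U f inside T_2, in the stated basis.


the result is g(x) = -(3/2)cos x - 24sin x + 28sin 2x

D f = (1/2)cos x + 8sin x - 14sin 2x
D D f = 8cos x - (1/2)sin x - 28cos 2x
D D D f = -(1/2)cos x - 8sin x + 56sin 2x
E_3pi/2 f = -(1/2)cos x - 8sin x - 7cos 2x
D E_3pi/2 f = -8cos x + (1/2)sin x + 14sin 2x
E_3pi/2 D E_3pi/2 f = -(1/2)cos x - 8sin x - 14sin 2x
E_pi f = 8cos x - (1/2)sin x + 7cos 2x
D E_pi f = -(1/2)cos x - 8sin x - 14sin 2x
(D ∘ D ∘ D + E_3pi/2 ∘ D ∘ E_3pi/2 + D ∘ E_pi) f = -(3/2)cos x - 24sin x + 28sin 2x


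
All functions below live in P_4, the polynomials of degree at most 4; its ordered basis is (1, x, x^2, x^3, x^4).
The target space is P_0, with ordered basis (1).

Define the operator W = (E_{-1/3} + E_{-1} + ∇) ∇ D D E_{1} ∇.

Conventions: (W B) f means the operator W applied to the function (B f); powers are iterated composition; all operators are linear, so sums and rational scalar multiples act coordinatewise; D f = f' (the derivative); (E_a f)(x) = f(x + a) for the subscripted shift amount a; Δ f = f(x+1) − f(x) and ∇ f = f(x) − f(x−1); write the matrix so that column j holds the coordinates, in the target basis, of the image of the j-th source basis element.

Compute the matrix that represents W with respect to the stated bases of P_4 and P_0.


image of 1: 0
image of x: 0
image of x^2: 0
image of x^3: 0
image of x^4: 48
each image's coordinates form column j of the matrix

the matrix is [[0, 0, 0, 0, 48]] (rows listed top to bottom)


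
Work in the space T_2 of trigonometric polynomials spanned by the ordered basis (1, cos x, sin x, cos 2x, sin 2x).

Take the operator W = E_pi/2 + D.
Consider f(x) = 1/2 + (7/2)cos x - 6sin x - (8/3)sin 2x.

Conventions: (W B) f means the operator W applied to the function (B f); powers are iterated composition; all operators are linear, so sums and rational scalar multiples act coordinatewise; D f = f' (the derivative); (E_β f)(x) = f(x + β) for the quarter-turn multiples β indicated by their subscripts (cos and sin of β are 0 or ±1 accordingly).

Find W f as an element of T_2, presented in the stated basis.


E_pi/2 f = 1/2 - 6cos x - (7/2)sin x + (8/3)sin 2x
D f = -6cos x - (7/2)sin x - (16/3)cos 2x
(E_pi/2 + D) f = 1/2 - 12cos x - 7sin x - (16/3)cos 2x + (8/3)sin 2x

the image equals g(x) = 1/2 - 12cos x - 7sin x - (16/3)cos 2x + (8/3)sin 2x


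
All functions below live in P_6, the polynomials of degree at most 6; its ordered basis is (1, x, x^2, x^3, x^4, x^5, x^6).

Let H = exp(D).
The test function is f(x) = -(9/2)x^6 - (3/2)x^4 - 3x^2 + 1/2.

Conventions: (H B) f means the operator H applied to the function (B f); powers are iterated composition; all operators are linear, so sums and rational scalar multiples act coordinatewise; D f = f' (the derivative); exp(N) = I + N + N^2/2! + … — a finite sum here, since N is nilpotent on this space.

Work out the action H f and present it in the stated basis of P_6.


the image equals g(x) = -(9/2)x^6 - 27x^5 - 69x^4 - 96x^3 - (159/2)x^2 - 39x - 17/2

order-1 term: -27x^5 - 6x^3 - 6x
order-2 term: -(135/2)x^4 - 9x^2 - 3
order-3 term: -90x^3 - 6x
order-4 term: -(135/2)x^2 - 3/2
order-5 term: -27x
order-6 term: -9/2
the series for exp(D) f terminates at order 6
exp(D) f = -(9/2)x^6 - 27x^5 - 69x^4 - 96x^3 - (159/2)x^2 - 39x - 17/2


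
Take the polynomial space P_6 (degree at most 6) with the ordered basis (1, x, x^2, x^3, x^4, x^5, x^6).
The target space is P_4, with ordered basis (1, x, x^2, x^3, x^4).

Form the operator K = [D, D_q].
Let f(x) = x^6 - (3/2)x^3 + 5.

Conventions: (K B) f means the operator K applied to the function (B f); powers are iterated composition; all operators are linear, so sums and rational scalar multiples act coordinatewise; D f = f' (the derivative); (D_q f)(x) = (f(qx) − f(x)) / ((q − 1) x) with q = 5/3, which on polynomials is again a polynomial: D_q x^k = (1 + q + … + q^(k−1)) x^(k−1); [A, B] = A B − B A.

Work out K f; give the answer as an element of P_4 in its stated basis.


g(x) = (11302/243)x^4 - (13/3)x

D_q f = (7448/243)x^5 - (49/6)x^2
D D_q f = (37240/243)x^4 - (49/3)x
D f = 6x^5 - (9/2)x^2
D_q D f = (2882/27)x^4 - 12x
[D, D_q] f = (11302/243)x^4 - (13/3)x


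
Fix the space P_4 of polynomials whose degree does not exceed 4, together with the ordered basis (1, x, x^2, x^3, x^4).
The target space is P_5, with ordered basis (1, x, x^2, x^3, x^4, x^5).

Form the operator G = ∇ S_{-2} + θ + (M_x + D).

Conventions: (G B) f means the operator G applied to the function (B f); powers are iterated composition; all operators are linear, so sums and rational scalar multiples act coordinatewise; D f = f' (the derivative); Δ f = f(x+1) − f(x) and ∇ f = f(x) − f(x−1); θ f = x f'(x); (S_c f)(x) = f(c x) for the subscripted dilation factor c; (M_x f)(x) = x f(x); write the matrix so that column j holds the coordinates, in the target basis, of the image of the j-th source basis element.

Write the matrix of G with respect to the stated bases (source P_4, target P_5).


image of 1: x
image of x: x^2 + x - 1
image of x^2: x^3 + 2x^2 + 10x - 4
image of x^3: x^4 + 3x^3 - 21x^2 + 24x - 8
image of x^4: x^5 + 4x^4 + 68x^3 - 96x^2 + 64x - 16
each image's coordinates form column j of the matrix

the matrix is [[0, -1, -4, -8, -16]; [1, 1, 10, 24, 64]; [0, 1, 2, -21, -96]; [0, 0, 1, 3, 68]; [0, 0, 0, 1, 4]; [0, 0, 0, 0, 1]] (rows listed top to bottom)


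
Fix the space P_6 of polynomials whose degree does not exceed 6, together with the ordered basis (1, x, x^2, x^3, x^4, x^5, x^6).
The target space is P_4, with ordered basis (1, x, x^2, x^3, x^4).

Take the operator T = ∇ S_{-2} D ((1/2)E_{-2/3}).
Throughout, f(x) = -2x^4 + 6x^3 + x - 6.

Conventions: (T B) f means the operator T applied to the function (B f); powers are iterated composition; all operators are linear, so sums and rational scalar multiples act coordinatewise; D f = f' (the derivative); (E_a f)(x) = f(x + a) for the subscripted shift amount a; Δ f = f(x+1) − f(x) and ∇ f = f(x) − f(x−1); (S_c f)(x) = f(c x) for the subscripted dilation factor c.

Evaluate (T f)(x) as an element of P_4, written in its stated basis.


E_{-2/3} f = -2x^4 + (34/3)x^3 - (52/3)x^2 + (307/27)x - 716/81
((1/2)E_{-2/3}) f = -x^4 + (17/3)x^3 - (26/3)x^2 + (307/54)x - 358/81
D ((1/2)E_{-2/3}) f = -4x^3 + 17x^2 - (52/3)x + 307/54
S_{-2} D ((1/2)E_{-2/3}) f = 32x^3 + 68x^2 + (104/3)x + 307/54
∇ (S_{-2} D ((1/2)E_{-2/3})) f = 96x^2 + 40x - 4/3

g(x) = 96x^2 + 40x - 4/3


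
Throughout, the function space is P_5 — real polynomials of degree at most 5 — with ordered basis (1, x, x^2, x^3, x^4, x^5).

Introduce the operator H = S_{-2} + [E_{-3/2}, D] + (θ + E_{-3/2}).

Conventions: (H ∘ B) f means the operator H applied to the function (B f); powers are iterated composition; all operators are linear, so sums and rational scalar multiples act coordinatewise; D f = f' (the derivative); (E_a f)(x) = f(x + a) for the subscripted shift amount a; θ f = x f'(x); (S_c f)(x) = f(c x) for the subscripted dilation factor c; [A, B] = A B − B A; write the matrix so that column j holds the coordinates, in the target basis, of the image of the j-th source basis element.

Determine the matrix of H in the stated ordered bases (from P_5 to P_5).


the matrix is [[2, -3/2, 9/4, -27/8, 81/16, -243/32]; [0, 0, -3, 27/4, -27/2, 405/16]; [0, 0, 7, -9/2, 27/2, -135/4]; [0, 0, 0, -4, -6, 45/2]; [0, 0, 0, 0, 21, -15/2]; [0, 0, 0, 0, 0, -26]] (rows listed top to bottom)

image of 1: 2
image of x: -3/2
image of x^2: 7x^2 - 3x + 9/4
image of x^3: -4x^3 - (9/2)x^2 + (27/4)x - 27/8
image of x^4: 21x^4 - 6x^3 + (27/2)x^2 - (27/2)x + 81/16
image of x^5: -26x^5 - (15/2)x^4 + (45/2)x^3 - (135/4)x^2 + (405/16)x - 243/32
each image's coordinates form column j of the matrix


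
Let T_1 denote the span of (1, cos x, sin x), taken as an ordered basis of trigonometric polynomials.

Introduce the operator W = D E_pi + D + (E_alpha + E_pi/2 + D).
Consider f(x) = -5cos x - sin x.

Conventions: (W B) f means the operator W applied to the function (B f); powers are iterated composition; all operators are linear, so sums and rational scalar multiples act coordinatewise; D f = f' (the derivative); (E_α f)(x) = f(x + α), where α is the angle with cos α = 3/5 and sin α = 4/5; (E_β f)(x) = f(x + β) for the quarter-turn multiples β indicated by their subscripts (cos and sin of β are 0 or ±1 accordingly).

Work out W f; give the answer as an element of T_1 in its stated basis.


E_pi f = 5cos x + sin x
D E_pi f = cos x - 5sin x
D f = -cos x + 5sin x
E_alpha f = -(19/5)cos x + (17/5)sin x
E_pi/2 f = -cos x + 5sin x
D f = -cos x + 5sin x
(E_alpha + E_pi/2 + D) f = -(29/5)cos x + (67/5)sin x
(D E_pi + D + (E_alpha + E_pi/2 + D)) f = -(29/5)cos x + (67/5)sin x

the image equals g(x) = -(29/5)cos x + (67/5)sin x


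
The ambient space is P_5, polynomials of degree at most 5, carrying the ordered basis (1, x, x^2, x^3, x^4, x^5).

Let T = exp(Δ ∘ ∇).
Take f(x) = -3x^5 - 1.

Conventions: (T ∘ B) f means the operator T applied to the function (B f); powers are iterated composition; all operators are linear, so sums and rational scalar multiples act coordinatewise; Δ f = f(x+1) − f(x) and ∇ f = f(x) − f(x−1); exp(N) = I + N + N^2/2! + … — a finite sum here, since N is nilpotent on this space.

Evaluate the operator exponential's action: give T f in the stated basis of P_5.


the image equals g(x) = -3x^5 - 60x^3 - 210x - 1

order-1 term: -60x^3 - 30x
order-2 term: -180x
the series for exp(Δ ∘ ∇) f terminates at order 2
exp(Δ ∘ ∇) f = -3x^5 - 60x^3 - 210x - 1


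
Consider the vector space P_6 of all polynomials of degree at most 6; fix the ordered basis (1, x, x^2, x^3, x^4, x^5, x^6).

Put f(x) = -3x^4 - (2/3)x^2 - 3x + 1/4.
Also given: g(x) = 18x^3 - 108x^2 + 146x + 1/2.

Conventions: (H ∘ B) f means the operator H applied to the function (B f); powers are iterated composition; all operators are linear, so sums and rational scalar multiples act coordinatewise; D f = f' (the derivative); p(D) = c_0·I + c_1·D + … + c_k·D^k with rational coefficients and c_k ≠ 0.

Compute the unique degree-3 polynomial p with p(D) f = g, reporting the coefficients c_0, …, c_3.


D^0 f = -3x^4 - (2/3)x^2 - 3x + 1/4
D^1 f = -12x^3 - (4/3)x - 3
D^2 f = -36x^2 - 4/3
D^3 f = -72x
matching coefficients of g against c_0 f + c_1 Df + … from the top degree down determines the c_i
solution: c_0 = 0, c_1 = -3/2, c_2 = 3, c_3 = -2

p(D) = -(3/2)·D + 3·D^2 − 2·D^3, i.e. c_0 = 0, c_1 = -3/2, c_2 = 3, c_3 = -2


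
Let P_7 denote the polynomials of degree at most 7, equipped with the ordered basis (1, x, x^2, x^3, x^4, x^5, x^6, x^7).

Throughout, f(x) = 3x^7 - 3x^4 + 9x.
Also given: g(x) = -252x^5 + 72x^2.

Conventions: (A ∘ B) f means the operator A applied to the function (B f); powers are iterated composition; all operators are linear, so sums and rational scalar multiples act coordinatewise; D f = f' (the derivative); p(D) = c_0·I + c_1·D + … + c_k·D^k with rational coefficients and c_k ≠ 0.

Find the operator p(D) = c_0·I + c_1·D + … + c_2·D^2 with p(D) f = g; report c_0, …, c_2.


c_0 = 0, c_1 = 0, c_2 = -2

D^0 f = 3x^7 - 3x^4 + 9x
D^1 f = 21x^6 - 12x^3 + 9
D^2 f = 126x^5 - 36x^2
matching coefficients of g against c_0 f + c_1 Df + … from the top degree down determines the c_i
solution: c_0 = 0, c_1 = 0, c_2 = -2


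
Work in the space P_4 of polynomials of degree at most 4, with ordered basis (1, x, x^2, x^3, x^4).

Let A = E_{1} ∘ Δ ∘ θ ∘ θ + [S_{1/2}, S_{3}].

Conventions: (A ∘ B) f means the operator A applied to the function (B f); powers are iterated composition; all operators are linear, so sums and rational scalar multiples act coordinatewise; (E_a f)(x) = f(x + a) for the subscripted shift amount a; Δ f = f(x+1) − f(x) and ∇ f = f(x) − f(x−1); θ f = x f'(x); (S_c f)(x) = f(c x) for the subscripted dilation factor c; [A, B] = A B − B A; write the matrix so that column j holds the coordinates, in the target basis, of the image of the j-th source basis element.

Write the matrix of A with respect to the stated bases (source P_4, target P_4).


image of 1: 0
image of x: 1
image of x^2: 8x + 12
image of x^3: 27x^2 + 81x + 63
image of x^4: 64x^3 + 288x^2 + 448x + 240
each image's coordinates form column j of the matrix

the matrix is [[0, 1, 12, 63, 240]; [0, 0, 8, 81, 448]; [0, 0, 0, 27, 288]; [0, 0, 0, 0, 64]; [0, 0, 0, 0, 0]] (rows listed top to bottom)


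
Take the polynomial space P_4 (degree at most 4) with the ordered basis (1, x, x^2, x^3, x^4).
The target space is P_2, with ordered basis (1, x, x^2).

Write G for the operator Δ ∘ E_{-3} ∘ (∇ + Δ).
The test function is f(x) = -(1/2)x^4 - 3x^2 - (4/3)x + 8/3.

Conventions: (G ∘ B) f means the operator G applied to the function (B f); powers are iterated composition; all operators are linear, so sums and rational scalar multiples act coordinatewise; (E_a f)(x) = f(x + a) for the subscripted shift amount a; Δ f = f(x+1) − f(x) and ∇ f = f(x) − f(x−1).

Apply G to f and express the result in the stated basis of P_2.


the image equals g(x) = -12x^2 + 60x - 92

∇ f = -2x^3 + 3x^2 - 8x + 13/6
Δ f = -2x^3 - 3x^2 - 8x - 29/6
(∇ + Δ) f = -4x^3 - 16x - 8/3
E_{-3} (∇ + Δ) f = -4x^3 + 36x^2 - 124x + 460/3
Δ E_{-3} (∇ + Δ) f = -12x^2 + 60x - 92


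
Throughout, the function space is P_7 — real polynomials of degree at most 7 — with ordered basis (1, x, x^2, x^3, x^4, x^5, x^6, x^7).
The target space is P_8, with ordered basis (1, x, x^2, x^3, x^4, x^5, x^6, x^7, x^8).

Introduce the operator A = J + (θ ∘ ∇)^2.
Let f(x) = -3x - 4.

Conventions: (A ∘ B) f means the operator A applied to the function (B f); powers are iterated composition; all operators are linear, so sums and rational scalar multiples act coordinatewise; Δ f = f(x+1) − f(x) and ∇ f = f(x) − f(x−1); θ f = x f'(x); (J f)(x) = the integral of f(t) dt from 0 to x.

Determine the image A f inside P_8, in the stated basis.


J f = -(3/2)x^2 - 4x
∇ f = -3
θ ∇ f = 0
∇ (θ ∘ ∇) f = 0
θ ∇ (θ ∘ ∇) f = 0
(J + (θ ∘ ∇)^2) f = -(3/2)x^2 - 4x

the image equals g(x) = -(3/2)x^2 - 4x


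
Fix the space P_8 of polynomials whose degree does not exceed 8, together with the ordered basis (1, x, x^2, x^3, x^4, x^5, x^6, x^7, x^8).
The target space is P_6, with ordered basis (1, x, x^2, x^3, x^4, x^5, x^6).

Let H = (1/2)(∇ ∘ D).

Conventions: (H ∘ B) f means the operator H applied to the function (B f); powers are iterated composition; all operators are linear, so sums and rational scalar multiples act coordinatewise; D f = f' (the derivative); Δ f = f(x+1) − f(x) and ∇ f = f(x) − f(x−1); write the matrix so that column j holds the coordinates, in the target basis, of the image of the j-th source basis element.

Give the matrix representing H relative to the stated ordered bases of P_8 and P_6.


the matrix is [[0, 0, 1, -3/2, 2, -5/2, 3, -7/2, 4]; [0, 0, 0, 3, -6, 10, -15, 21, -28]; [0, 0, 0, 0, 6, -15, 30, -105/2, 84]; [0, 0, 0, 0, 0, 10, -30, 70, -140]; [0, 0, 0, 0, 0, 0, 15, -105/2, 140]; [0, 0, 0, 0, 0, 0, 0, 21, -84]; [0, 0, 0, 0, 0, 0, 0, 0, 28]] (rows listed top to bottom)

image of 1: 0
image of x: 0
image of x^2: 1
image of x^3: 3x - 3/2
image of x^4: 6x^2 - 6x + 2
image of x^5: 10x^3 - 15x^2 + 10x - 5/2
image of x^6: 15x^4 - 30x^3 + 30x^2 - 15x + 3
image of x^7: 21x^5 - (105/2)x^4 + 70x^3 - (105/2)x^2 + 21x - 7/2
image of x^8: 28x^6 - 84x^5 + 140x^4 - 140x^3 + 84x^2 - 28x + 4
each image's coordinates form column j of the matrix


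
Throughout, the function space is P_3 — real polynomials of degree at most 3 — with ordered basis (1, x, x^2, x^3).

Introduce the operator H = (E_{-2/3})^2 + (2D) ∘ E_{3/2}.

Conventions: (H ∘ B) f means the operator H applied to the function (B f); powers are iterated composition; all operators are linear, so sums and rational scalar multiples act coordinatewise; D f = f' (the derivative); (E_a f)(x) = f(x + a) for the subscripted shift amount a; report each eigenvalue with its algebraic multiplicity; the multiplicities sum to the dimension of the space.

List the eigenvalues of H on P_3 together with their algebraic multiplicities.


λ = 1 (multiplicity 4)

image of 1: 1
image of x: x + 2/3
image of x^2: x^2 + (4/3)x + 70/9
image of x^3: x^3 + 2x^2 + (70/3)x + 601/54
the matrix is upper triangular; its diagonal is (1, 1, 1, 1)
for a triangular matrix the eigenvalues are the diagonal entries, with algebraic multiplicity their repetition count


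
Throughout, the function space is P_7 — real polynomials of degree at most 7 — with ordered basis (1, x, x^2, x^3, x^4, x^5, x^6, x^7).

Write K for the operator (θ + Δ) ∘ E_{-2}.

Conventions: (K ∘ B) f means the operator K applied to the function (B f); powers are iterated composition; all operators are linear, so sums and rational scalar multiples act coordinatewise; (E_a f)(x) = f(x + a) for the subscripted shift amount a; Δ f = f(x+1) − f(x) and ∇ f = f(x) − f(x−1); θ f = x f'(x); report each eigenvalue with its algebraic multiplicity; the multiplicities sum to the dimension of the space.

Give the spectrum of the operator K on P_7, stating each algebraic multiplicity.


λ = 0 (multiplicity 1), λ = 1 (multiplicity 1), λ = 2 (multiplicity 1), λ = 3 (multiplicity 1), λ = 4 (multiplicity 1), λ = 5 (multiplicity 1), λ = 6 (multiplicity 1), λ = 7 (multiplicity 1)

image of 1: 0
image of x: x + 1
image of x^2: 2x^2 - 2x - 3
image of x^3: 3x^3 - 9x^2 + 3x + 7
image of x^4: 4x^4 - 20x^3 + 30x^2 - 4x - 15
image of x^5: 5x^5 - 35x^4 + 90x^3 - 90x^2 + 5x + 31
image of x^6: 6x^6 - 54x^5 + 195x^4 - 340x^3 + 255x^2 - 6x - 63
image of x^7: 7x^7 - 77x^6 + 357x^5 - 875x^4 + 1155x^3 - 693x^2 + 7x + 127
the matrix is upper triangular; its diagonal is (0, 1, 2, 3, 4, 5, 6, 7)
for a triangular matrix the eigenvalues are the diagonal entries, with algebraic multiplicity their repetition count


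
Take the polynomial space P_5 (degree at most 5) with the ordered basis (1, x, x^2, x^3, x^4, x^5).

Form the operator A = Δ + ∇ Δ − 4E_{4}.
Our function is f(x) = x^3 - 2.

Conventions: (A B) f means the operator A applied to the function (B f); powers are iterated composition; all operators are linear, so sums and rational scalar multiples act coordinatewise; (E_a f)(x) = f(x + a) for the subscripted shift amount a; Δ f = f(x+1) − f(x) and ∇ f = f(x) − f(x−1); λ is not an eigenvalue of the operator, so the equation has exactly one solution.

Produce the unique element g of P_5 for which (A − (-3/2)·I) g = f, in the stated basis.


the image equals g(x) = -(2/5)x^3 + (36/5)x^2 - (1428/25)x + 5216/25

write g with unknown coordinates in the stated basis and equate coefficients in (A − (-3/2)·I) g = f
solving from the highest basis element down gives g = -(2/5)x^3 + (36/5)x^2 - (1428/25)x + 5216/25
check: A g = (8/5)x^3 - (54/5)x^2 + (2142/25)x - 7874/25
so A g − (-3/2)·g = x^3 - 2 = f ✓
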